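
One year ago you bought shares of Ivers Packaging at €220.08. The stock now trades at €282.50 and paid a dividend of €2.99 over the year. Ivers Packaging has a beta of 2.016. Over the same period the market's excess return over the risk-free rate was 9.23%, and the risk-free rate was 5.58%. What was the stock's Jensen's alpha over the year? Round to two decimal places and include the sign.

Realised HPR = (P1 + D1 − P0) / P0 = (282.50 + 2.99 − 220.08) / 220.08 = 65.41 / 220.08 = 29.7210%
CAPM required = R_f + β·MRP = 5.58% + 2.016 × 9.23% = 24.18768%
α = realised − required = 29.7210% − 24.18768% = +5.53%

+5.53%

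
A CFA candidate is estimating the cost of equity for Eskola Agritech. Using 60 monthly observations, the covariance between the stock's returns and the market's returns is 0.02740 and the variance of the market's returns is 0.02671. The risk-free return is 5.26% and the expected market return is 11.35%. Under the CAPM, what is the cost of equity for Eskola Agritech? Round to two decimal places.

β = Cov(R_i, R_m) / Var(R_m) = 0.02740 / 0.02671 = 1.0258
MRP = 11.35% − 5.26% = 6.09%
E(R) = R_f + β × MRP = 5.26% + 1.0258 × 6.09% = 11.51%

11.51%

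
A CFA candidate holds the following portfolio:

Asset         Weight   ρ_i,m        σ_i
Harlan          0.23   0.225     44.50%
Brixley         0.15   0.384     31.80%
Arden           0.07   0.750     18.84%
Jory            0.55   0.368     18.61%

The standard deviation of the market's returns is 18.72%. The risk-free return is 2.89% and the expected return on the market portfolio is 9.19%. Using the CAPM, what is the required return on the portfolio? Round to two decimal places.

5.88%

β_Harlan = 0.225 × 44.50% / 18.72% = 0.5349
β_Brixley = 0.384 × 31.80% / 18.72% = 0.6523
β_Arden = 0.750 × 18.84% / 18.72% = 0.7548
β_Jory = 0.368 × 18.61% / 18.72% = 0.3658
β_P = Σ w_i β_i = 0.23×0.5349 + 0.15×0.6523 + 0.07×0.7548 + 0.55×0.3658 = 0.4749
MRP = 9.19% − 2.89% = 6.30%
E(R_P) = R_f + β_P × MRP = 2.89% + 0.4749 × 6.30% = 5.88%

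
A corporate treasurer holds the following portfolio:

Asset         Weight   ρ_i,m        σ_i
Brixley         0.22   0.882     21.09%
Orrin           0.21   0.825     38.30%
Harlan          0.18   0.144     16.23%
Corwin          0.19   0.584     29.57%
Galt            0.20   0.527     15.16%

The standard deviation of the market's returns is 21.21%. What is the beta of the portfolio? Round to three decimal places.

0.756

β_Brixley = 0.882 × 21.09% / 21.21% = 0.8770
β_Orrin = 0.825 × 38.30% / 21.21% = 1.4897
β_Harlan = 0.144 × 16.23% / 21.21% = 0.1102
β_Corwin = 0.584 × 29.57% / 21.21% = 0.8142
β_Galt = 0.527 × 15.16% / 21.21% = 0.3767
β_P = Σ w_i β_i = 0.22×0.8770 + 0.21×1.4897 + 0.18×0.1102 + 0.19×0.8142 + 0.20×0.3767 = 0.7557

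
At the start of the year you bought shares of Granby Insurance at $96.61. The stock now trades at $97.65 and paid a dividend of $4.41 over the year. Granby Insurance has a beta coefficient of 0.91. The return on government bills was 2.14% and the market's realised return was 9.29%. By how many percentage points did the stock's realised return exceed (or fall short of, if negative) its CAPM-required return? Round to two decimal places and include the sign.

Realised HPR = (P1 + D1 − P0) / P0 = (97.65 + 4.41 − 96.61) / 96.61 = 5.45 / 96.61 = 5.6412%
MRP = 9.29% − 2.14% = 7.15%
CAPM required = R_f + β·MRP = 2.14% + 0.91 × 7.15% = 8.6465%
α = realised − required = 5.6412% − 8.6465% = -3.01%

-3.01%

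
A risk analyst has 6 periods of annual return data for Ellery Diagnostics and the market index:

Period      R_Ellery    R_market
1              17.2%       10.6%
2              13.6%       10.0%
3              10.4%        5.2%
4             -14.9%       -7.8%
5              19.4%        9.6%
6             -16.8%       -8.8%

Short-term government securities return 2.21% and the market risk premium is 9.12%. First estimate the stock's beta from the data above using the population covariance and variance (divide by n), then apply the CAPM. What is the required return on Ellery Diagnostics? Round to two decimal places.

Mean R_i = (17.2 + 13.6 + 10.4 − 14.9 + 19.4 − 16.8) / 6 = 4.8167%
Mean R_m = (10.6 + 10.0 + 5.2 − 7.8 + 9.6 − 8.8) / 6 = 3.1333%
Σ(R_i − R̄_i)(R_m − R̄_m) = 732.1467  ⇒  Cov = 732.1467 / 6 = 122.0245
Σ(R_m − R̄_m)² = 410.9333  ⇒  Var(R_m) = 410.9333 / 6 = 68.4889
β = Cov / Var(R_m) = 122.0245 / 68.4889 = 1.7817
E(R) = R_f + β × MRP = 2.21% + 1.7817 × 9.12% = 18.46%

18.46%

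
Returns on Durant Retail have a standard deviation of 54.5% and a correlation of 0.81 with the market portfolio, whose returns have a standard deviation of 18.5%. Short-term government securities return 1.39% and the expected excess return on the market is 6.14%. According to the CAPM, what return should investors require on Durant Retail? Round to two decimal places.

16.04%

β = ρ × σ_i / σ_m = 0.81 × 54.5% / 18.5% = 2.3862
E(R) = 1.39% + 2.3862 × 6.14% = 16.04%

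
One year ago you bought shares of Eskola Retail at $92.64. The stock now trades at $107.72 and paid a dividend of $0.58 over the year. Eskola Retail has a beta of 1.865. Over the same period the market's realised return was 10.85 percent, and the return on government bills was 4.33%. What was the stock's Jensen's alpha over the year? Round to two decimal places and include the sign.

+0.41%

Realised HPR = (P1 + D1 − P0) / P0 = (107.72 + 0.58 − 92.64) / 92.64 = 15.66 / 92.64 = 16.9041%
MRP = 10.85% − 4.33% = 6.52%
CAPM required = R_f + β·MRP = 4.33% + 1.865 × 6.52% = 16.48980%
α = realised − required = 16.9041% − 16.48980% = +0.41%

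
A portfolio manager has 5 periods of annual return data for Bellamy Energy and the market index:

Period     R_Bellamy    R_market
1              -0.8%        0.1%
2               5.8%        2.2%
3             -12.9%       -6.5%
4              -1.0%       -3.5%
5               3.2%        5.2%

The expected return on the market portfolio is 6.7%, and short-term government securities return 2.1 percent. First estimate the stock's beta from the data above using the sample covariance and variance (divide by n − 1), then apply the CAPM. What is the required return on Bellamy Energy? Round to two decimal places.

8.25%

Mean R_i = (-0.8 + 5.8 − 12.9 − 1.0 + 3.2) / 5 = -1.1400%
Mean R_m = (0.1 + 2.2 − 6.5 − 3.5 + 5.2) / 5 = -0.5000%
Σ(R_i − R̄_i)(R_m − R̄_m) = 113.8200  ⇒  Cov = 113.8200 / 4 = 28.4550
Σ(R_m − R̄_m)² = 85.1400  ⇒  Var(R_m) = 85.1400 / 4 = 21.2850
β = Cov / Var(R_m) = 28.4550 / 21.2850 = 1.3369
MRP = 6.7% − 2.1% = 4.60%
E(R) = R_f + β × MRP = 2.1% + 1.3369 × 4.6% = 8.25%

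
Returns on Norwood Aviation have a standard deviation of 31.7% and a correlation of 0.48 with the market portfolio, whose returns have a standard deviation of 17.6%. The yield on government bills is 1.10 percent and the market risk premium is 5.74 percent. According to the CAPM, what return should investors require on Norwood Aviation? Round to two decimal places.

β = ρ × σ_i / σ_m = 0.48 × 31.7% / 17.6% = 0.8645
E(R) = 1.10% + 0.8645 × 5.74% = 6.06%

6.06%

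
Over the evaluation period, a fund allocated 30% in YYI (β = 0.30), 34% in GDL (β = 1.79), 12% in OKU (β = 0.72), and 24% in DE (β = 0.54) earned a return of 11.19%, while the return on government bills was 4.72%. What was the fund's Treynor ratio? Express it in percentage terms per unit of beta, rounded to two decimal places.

β_P = 0.30×0.30 + 0.34×1.79 + 0.12×0.72 + 0.24×0.54 = 0.9146
Treynor = (R_P − R_f) / β_P = (11.19% − 4.72%) / 0.9146 = 6.47% / 0.9146 = 7.07%

7.07%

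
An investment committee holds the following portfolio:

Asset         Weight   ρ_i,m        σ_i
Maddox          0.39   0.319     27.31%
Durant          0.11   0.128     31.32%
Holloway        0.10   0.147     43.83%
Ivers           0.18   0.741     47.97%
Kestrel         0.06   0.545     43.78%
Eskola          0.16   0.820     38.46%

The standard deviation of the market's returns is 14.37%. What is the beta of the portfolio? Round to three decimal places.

β_Maddox = 0.319 × 27.31% / 14.37% = 0.6063
β_Durant = 0.128 × 31.32% / 14.37% = 0.2790
β_Holloway = 0.147 × 43.83% / 14.37% = 0.4484
β_Ivers = 0.741 × 47.97% / 14.37% = 2.4736
β_Kestrel = 0.545 × 43.78% / 14.37% = 1.6604
β_Eskola = 0.820 × 38.46% / 14.37% = 2.1947
β_P = Σ w_i β_i = 0.39×0.6063 + 0.11×0.2790 + 0.10×0.4484 + 0.18×2.4736 + 0.06×1.6604 + 0.16×2.1947 = 1.2080

1.208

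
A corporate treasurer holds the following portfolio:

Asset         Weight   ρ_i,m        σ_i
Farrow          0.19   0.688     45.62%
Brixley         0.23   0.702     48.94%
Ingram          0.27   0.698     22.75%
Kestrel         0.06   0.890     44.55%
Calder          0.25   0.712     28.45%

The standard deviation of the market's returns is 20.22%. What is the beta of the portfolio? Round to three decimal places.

1.266

β_Farrow = 0.688 × 45.62% / 20.22% = 1.5523
β_Brixley = 0.702 × 48.94% / 20.22% = 1.6991
β_Ingram = 0.698 × 22.75% / 20.22% = 0.7853
β_Kestrel = 0.890 × 44.55% / 20.22% = 1.9609
β_Calder = 0.712 × 28.45% / 20.22% = 1.0018
β_P = Σ w_i β_i = 0.19×1.5523 + 0.23×1.6991 + 0.27×0.7853 + 0.06×1.9609 + 0.25×1.0018 = 1.2659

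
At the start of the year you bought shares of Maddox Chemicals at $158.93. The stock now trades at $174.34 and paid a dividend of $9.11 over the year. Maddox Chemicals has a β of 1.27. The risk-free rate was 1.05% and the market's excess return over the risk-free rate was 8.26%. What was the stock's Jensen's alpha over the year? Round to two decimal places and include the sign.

Realised HPR = (P1 + D1 − P0) / P0 = (174.34 + 9.11 − 158.93) / 158.93 = 24.52 / 158.93 = 15.4282%
CAPM required = R_f + β·MRP = 1.05% + 1.27 × 8.26% = 11.5402%
α = realised − required = 15.4282% − 11.5402% = +3.89%

+3.89%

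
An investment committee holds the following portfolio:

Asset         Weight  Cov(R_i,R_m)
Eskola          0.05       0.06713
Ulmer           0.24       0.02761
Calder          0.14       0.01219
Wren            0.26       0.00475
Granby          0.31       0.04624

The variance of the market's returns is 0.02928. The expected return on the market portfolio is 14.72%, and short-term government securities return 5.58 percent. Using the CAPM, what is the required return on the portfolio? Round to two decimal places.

14.09%

β_Eskola = 0.06713 / 0.02928 = 2.2927
β_Ulmer = 0.02761 / 0.02928 = 0.9430
β_Calder = 0.01219 / 0.02928 = 0.4163
β_Wren = 0.00475 / 0.02928 = 0.1622
β_Granby = 0.04624 / 0.02928 = 1.5792
β_P = Σ w_i β_i = 0.05×2.2927 + 0.24×0.9430 + 0.14×0.4163 + 0.26×0.1622 + 0.31×1.5792 = 0.9310
MRP = 14.72% − 5.58% = 9.14%
E(R_P) = R_f + β_P × MRP = 5.58% + 0.9310 × 9.14% = 14.09%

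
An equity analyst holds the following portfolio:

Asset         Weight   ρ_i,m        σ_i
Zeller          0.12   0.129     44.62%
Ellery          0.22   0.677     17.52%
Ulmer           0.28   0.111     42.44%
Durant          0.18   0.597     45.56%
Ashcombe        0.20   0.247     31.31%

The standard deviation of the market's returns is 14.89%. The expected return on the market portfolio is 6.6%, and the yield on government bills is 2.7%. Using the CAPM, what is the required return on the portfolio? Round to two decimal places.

5.60%

β_Zeller = 0.129 × 44.62% / 14.89% = 0.3866
β_Ellery = 0.677 × 17.52% / 14.89% = 0.7966
β_Ulmer = 0.111 × 42.44% / 14.89% = 0.3164
β_Durant = 0.597 × 45.56% / 14.89% = 1.8267
β_Ashcombe = 0.247 × 31.31% / 14.89% = 0.5194
β_P = Σ w_i β_i = 0.12×0.3866 + 0.22×0.7966 + 0.28×0.3164 + 0.18×1.8267 + 0.20×0.5194 = 0.7429
MRP = 6.6% − 2.7% = 3.90%
E(R_P) = R_f + β_P × MRP = 2.7% + 0.7429 × 3.9% = 5.60%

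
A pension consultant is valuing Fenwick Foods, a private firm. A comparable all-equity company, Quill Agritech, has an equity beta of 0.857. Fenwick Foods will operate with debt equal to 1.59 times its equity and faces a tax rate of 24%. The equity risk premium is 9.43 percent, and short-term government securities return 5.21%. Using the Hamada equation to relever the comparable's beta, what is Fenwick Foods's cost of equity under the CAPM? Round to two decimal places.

β_L = β_U × [1 + (1 − t)(D/E)] = 0.857 × [1 + (1 − 0.24) × 1.59]
    = 0.857 × [1 + 0.76 × 1.59] = 0.857 × 2.2084 = 1.8926
E(R) = R_f + β_L × MRP = 5.21% + 1.8926 × 9.43% = 23.06%

23.06%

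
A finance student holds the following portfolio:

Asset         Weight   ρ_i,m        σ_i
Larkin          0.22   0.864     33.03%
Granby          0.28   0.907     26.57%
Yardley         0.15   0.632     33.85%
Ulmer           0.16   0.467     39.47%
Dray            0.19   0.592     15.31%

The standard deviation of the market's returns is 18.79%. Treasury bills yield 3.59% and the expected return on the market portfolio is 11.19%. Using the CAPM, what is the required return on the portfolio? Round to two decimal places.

12.05%

β_Larkin = 0.864 × 33.03% / 18.79% = 1.5188
β_Granby = 0.907 × 26.57% / 18.79% = 1.2825
β_Yardley = 0.632 × 33.85% / 18.79% = 1.1385
β_Ulmer = 0.467 × 39.47% / 18.79% = 0.9810
β_Dray = 0.592 × 15.31% / 18.79% = 0.4824
β_P = Σ w_i β_i = 0.22×1.5188 + 0.28×1.2825 + 0.15×1.1385 + 0.16×0.9810 + 0.19×0.4824 = 1.1126
MRP = 11.19% − 3.59% = 7.60%
E(R_P) = R_f + β_P × MRP = 3.59% + 1.1126 × 7.60% = 12.05%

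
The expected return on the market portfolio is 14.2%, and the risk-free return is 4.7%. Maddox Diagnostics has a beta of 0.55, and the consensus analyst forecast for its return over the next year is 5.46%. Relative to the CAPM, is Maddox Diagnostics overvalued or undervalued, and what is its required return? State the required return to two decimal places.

MRP = 14.2% − 4.7% = 9.50%
Required return = R_f + β·MRP = 4.7% + 0.55 × 9.5% = 9.93%
Forecast 5.46% < required 9.93% → the stock plots below the SML → overvalued.

Overvalued; required return 9.93%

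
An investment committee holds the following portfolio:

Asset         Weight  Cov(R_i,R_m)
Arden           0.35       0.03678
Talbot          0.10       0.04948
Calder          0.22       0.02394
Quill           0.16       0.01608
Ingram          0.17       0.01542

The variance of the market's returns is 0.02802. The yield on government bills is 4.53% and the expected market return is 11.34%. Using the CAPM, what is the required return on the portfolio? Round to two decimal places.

β_Arden = 0.03678 / 0.02802 = 1.3126
β_Talbot = 0.04948 / 0.02802 = 1.7659
β_Calder = 0.02394 / 0.02802 = 0.8544
β_Quill = 0.01608 / 0.02802 = 0.5739
β_Ingram = 0.01542 / 0.02802 = 0.5503
β_P = Σ w_i β_i = 0.35×1.3126 + 0.10×1.7659 + 0.22×0.8544 + 0.16×0.5739 + 0.17×0.5503 = 1.0093
MRP = 11.34% − 4.53% = 6.81%
E(R_P) = R_f + β_P × MRP = 4.53% + 1.0093 × 6.81% = 11.40%

11.40%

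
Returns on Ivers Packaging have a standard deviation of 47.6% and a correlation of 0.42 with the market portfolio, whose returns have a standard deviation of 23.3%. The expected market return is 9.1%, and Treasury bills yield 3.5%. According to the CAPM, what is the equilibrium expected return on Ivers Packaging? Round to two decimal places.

8.30%

β = ρ × σ_i / σ_m = 0.42 × 47.6% / 23.3% = 0.8580
MRP = 9.1% − 3.5% = 5.60%
E(R) = 3.5% + 0.8580 × 5.6% = 8.30%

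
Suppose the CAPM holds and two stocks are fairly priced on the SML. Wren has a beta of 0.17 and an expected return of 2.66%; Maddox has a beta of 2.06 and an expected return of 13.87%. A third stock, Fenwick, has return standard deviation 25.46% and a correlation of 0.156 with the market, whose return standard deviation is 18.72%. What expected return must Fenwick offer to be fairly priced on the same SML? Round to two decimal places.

2.91%

MRP = (13.87% − 2.66%) / (2.06 − 0.17) = 5.9312%
R_f = 2.66% − 0.17 × 5.9312% = 1.6517%
β_Fenwick = ρ·σ_i/σ_m = 0.156 × 25.46 / 18.72 = 0.2122
E(R_Fenwick) = R_f + β × MRP = 1.6517% + 0.2122 × 5.9312% = 2.91%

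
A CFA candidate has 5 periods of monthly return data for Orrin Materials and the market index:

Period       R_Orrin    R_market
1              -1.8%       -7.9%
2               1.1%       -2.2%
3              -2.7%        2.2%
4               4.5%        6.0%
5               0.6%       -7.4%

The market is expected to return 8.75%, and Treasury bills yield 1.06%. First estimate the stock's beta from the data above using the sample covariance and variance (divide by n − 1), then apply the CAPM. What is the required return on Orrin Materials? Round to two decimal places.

2.73%

Mean R_i = (-1.8 + 1.1 − 2.7 + 4.5 + 0.6) / 5 = 0.3400%
Mean R_m = (-7.9 − 2.2 + 2.2 + 6.0 − 7.4) / 5 = -1.8600%
Σ(R_i − R̄_i)(R_m − R̄_m) = 31.5820  ⇒  Cov = 31.5820 / 4 = 7.8955
Σ(R_m − R̄_m)² = 145.5520  ⇒  Var(R_m) = 145.5520 / 4 = 36.3880
β = Cov / Var(R_m) = 7.8955 / 36.3880 = 0.2170
MRP = 8.75% − 1.06% = 7.69%
E(R) = R_f + β × MRP = 1.06% + 0.2170 × 7.69% = 2.73%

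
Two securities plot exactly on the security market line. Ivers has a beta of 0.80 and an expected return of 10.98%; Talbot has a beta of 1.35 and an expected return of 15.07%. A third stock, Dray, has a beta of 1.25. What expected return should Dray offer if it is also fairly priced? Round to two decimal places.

14.33%

MRP (SML slope) = (15.07% − 10.98%) / (1.35 − 0.80) = 4.09% / 0.55 = 7.4364%
R_f (intercept) = 10.98% − 0.80 × 7.4364% = 5.0309%
E(R_Dray) = R_f + β × MRP = 5.0309% + 1.25 × 7.4364% = 14.33%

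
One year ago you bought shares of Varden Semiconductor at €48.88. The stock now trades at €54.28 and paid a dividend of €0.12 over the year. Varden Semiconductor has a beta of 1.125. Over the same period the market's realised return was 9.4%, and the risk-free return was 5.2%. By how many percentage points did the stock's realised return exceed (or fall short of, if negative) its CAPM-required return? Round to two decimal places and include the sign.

+1.37%

Realised HPR = (P1 + D1 − P0) / P0 = (54.28 + 0.12 − 48.88) / 48.88 = 5.52 / 48.88 = 11.2930%
MRP = 9.4% − 5.2% = 4.20%
CAPM required = R_f + β·MRP = 5.2% + 1.125 × 4.2% = 9.9250%
α = realised − required = 11.2930% − 9.9250% = +1.37%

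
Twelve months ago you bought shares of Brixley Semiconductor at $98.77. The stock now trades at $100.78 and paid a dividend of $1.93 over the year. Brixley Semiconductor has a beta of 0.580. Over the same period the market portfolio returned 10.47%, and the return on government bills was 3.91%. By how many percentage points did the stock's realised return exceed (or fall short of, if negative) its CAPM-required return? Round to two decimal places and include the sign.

-3.73%

Realised HPR = (P1 + D1 − P0) / P0 = (100.78 + 1.93 − 98.77) / 98.77 = 3.94 / 98.77 = 3.9891%
MRP = 10.47% − 3.91% = 6.56%
CAPM required = R_f + β·MRP = 3.91% + 0.580 × 6.56% = 7.71480%
α = realised − required = 3.9891% − 7.71480% = -3.73%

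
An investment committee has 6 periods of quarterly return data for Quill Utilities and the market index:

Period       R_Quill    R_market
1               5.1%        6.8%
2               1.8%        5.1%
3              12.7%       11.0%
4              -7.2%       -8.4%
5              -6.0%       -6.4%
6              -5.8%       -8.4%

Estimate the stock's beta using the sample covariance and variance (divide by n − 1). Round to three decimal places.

0.882

Mean R_i = (5.1 + 1.8 + 12.7 − 7.2 − 6.0 − 5.8) / 6 = 0.1000%
Mean R_m = (6.8 + 5.1 + 11.0 − 8.4 − 6.4 − 8.4) / 6 = -0.0500%
Σ(R_i − R̄_i)(R_m − R̄_m) = 331.1900  ⇒  Cov = 331.1900 / 5 = 66.2380
Σ(R_m − R̄_m)² = 375.3150  ⇒  Var(R_m) = 375.3150 / 5 = 75.0630
β = Cov / Var(R_m) = 66.2380 / 75.0630 = 0.8824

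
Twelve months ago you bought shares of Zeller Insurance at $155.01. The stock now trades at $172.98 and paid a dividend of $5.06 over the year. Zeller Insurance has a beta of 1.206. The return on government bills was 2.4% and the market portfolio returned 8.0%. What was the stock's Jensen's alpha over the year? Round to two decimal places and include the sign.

Realised HPR = (P1 + D1 − P0) / P0 = (172.98 + 5.06 − 155.01) / 155.01 = 23.03 / 155.01 = 14.8571%
MRP = 8.0% − 2.4% = 5.60%
CAPM required = R_f + β·MRP = 2.4% + 1.206 × 5.6% = 9.1536%
α = realised − required = 14.8571% − 9.1536% = +5.70%

+5.70%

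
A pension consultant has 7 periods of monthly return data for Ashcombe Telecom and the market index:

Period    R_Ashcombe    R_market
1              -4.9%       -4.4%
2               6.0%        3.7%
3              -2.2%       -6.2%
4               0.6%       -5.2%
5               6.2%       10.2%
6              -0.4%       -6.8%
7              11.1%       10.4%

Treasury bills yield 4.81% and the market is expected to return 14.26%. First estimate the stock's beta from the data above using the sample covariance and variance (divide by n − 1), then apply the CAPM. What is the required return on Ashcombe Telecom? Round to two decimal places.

Mean R_i = (-4.9 + 6.0 − 2.2 + 0.6 + 6.2 − 0.4 + 11.1) / 7 = 2.3429%
Mean R_m = (-4.4 + 3.7 − 6.2 − 5.2 + 10.2 − 6.8 + 10.4) / 7 = 0.2429%
Σ(R_i − R̄_i)(R_m − R̄_m) = 231.6971  ⇒  Cov = 231.6971 / 6 = 38.6162
Σ(R_m − R̄_m)² = 356.5571  ⇒  Var(R_m) = 356.5571 / 6 = 59.4262
β = Cov / Var(R_m) = 38.6162 / 59.4262 = 0.6498
MRP = 14.26% − 4.81% = 9.45%
E(R) = R_f + β × MRP = 4.81% + 0.6498 × 9.45% = 10.95%

10.95%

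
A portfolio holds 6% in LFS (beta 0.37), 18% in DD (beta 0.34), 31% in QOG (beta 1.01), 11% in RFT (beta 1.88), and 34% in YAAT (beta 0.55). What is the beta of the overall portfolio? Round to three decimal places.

0.790

β_P = Σ w_i β_i = 0.06×0.37 + 0.18×0.34 + 0.31×1.01 + 0.11×1.88 + 0.34×0.55 = 0.7903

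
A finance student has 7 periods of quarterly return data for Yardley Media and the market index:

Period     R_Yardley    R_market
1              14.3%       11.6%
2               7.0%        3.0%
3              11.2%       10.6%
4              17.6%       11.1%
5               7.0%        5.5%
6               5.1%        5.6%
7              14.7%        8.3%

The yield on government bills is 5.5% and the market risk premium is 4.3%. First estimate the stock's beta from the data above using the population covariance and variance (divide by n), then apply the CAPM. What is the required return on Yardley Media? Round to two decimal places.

Mean R_i = (14.3 + 7.0 + 11.2 + 17.6 + 7.0 + 5.1 + 14.7) / 7 = 10.9857%
Mean R_m = (11.6 + 3.0 + 10.6 + 11.1 + 5.5 + 5.6 + 8.3) / 7 = 7.9571%
Σ(R_i − R̄_i)(R_m − R̄_m) = 78.1257  ⇒  Cov = 78.1257 / 7 = 11.1608
Σ(R_m − R̄_m)² = 66.4171  ⇒  Var(R_m) = 66.4171 / 7 = 9.4882
β = Cov / Var(R_m) = 11.1608 / 9.4882 = 1.1763
E(R) = R_f + β × MRP = 5.5% + 1.1763 × 4.3% = 10.56%

10.56%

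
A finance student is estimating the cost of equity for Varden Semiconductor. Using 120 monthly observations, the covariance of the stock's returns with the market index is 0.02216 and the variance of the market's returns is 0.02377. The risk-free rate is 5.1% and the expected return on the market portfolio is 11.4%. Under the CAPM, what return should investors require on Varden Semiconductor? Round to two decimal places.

10.97%

β = Cov(R_i, R_m) / Var(R_m) = 0.02216 / 0.02377 = 0.9323
MRP = 11.4% − 5.1% = 6.30%
E(R) = R_f + β × MRP = 5.1% + 0.9323 × 6.3% = 10.97%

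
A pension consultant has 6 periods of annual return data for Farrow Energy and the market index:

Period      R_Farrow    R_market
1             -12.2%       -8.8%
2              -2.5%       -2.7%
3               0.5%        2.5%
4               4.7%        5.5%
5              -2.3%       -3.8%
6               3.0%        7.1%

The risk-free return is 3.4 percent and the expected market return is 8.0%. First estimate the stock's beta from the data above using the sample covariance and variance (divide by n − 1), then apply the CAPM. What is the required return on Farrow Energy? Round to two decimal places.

Mean R_i = (-12.2 − 2.5 + 0.5 + 4.7 − 2.3 + 3.0) / 6 = -1.4667%
Mean R_m = (-8.8 − 2.7 + 2.5 + 5.5 − 3.8 + 7.1) / 6 = -0.0333%
Σ(R_i − R̄_i)(R_m − R̄_m) = 170.9567  ⇒  Cov = 170.9567 / 5 = 34.1913
Σ(R_m − R̄_m)² = 186.0733  ⇒  Var(R_m) = 186.0733 / 5 = 37.2147
β = Cov / Var(R_m) = 34.1913 / 37.2147 = 0.9188
MRP = 8.0% − 3.4% = 4.60%
E(R) = R_f + β × MRP = 3.4% + 0.9188 × 4.6% = 7.63%

7.63%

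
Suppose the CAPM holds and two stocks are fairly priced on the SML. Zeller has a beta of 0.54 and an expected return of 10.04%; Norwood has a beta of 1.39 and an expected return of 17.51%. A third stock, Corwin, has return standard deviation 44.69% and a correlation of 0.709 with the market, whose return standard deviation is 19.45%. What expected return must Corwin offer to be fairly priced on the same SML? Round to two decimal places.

MRP = (17.51% − 10.04%) / (1.39 − 0.54) = 8.7882%
R_f = 10.04% − 0.54 × 8.7882% = 5.2944%
β_Corwin = ρ·σ_i/σ_m = 0.709 × 44.69 / 19.45 = 1.6291
E(R_Corwin) = R_f + β × MRP = 5.2944% + 1.6291 × 8.7882% = 19.61%

19.61%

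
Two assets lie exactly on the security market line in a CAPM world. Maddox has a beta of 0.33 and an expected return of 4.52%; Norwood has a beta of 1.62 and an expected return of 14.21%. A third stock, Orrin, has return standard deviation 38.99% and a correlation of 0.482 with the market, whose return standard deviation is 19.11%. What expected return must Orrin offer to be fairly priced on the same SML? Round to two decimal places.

MRP = (14.21% − 4.52%) / (1.62 − 0.33) = 7.5116%
R_f = 4.52% − 0.33 × 7.5116% = 2.0412%
β_Orrin = ρ·σ_i/σ_m = 0.482 × 38.99 / 19.11 = 0.9834
E(R_Orrin) = R_f + β × MRP = 2.0412% + 0.9834 × 7.5116% = 9.43%

9.43%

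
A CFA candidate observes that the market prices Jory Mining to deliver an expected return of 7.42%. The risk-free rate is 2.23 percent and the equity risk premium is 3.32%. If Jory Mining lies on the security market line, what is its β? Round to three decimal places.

β = (E(R) − R_f) / MRP = (7.42% − 2.23%) / 3.32% = 5.19% / 3.32% = 1.563

1.563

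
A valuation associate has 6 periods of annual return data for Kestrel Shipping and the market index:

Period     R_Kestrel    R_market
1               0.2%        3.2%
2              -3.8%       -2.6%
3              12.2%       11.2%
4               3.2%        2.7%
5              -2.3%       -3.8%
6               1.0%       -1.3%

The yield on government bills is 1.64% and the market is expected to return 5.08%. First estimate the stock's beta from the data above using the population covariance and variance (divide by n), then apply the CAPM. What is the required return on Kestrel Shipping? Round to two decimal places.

4.98%

Mean R_i = (0.2 − 3.8 + 12.2 + 3.2 − 2.3 + 1.0) / 6 = 1.7500%
Mean R_m = (3.2 − 2.6 + 11.2 + 2.7 − 3.8 − 1.3) / 6 = 1.5667%
Σ(R_i − R̄_i)(R_m − R̄_m) = 146.7900  ⇒  Cov = 146.7900 / 6 = 24.4650
Σ(R_m − R̄_m)² = 151.1333  ⇒  Var(R_m) = 151.1333 / 6 = 25.1889
β = Cov / Var(R_m) = 24.4650 / 25.1889 = 0.9713
MRP = 5.08% − 1.64% = 3.44%
E(R) = R_f + β × MRP = 1.64% + 0.9713 × 3.44% = 4.98%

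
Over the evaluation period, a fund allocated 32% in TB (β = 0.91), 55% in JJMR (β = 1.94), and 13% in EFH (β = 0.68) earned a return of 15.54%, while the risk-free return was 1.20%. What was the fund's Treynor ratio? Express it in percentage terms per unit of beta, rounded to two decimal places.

9.91%

β_P = 0.32×0.91 + 0.55×1.94 + 0.13×0.68 = 1.4466
Treynor = (R_P − R_f) / β_P = (15.54% − 1.20%) / 1.4466 = 14.34% / 1.4466 = 9.91%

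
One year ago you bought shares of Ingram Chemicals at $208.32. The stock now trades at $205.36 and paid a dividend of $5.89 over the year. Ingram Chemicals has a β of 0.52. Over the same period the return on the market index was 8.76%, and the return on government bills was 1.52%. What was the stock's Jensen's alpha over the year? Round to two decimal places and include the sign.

-3.88%

Realised HPR = (P1 + D1 − P0) / P0 = (205.36 + 5.89 − 208.32) / 208.32 = 2.93 / 208.32 = 1.4065%
MRP = 8.76% − 1.52% = 7.24%
CAPM required = R_f + β·MRP = 1.52% + 0.52 × 7.24% = 5.2848%
α = realised − required = 1.4065% − 5.2848% = -3.88%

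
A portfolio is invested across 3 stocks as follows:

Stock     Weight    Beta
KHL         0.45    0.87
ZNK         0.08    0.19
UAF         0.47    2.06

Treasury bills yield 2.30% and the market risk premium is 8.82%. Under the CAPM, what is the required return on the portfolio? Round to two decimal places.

14.43%

β_P = Σ w_i β_i = 0.45×0.87 + 0.08×0.19 + 0.47×2.06 = 1.3749
E(R_P) = R_f + β_P × MRP = 2.30% + 1.3749 × 8.82% = 14.43%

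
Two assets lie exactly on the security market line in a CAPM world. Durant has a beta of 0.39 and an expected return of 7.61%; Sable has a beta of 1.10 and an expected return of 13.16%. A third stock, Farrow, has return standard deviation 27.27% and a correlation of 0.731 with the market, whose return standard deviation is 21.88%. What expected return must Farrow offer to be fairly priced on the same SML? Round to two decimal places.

MRP = (13.16% − 7.61%) / (1.10 − 0.39) = 7.8169%
R_f = 7.61% − 0.39 × 7.8169% = 4.5614%
β_Farrow = ρ·σ_i/σ_m = 0.731 × 27.27 / 21.88 = 0.9111
E(R_Farrow) = R_f + β × MRP = 4.5614% + 0.9111 × 7.8169% = 11.68%

11.68%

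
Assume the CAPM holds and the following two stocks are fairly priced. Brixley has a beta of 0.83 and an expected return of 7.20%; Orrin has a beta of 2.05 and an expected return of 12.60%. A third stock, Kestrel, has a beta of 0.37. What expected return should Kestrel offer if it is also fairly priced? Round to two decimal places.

5.16%

MRP (SML slope) = (12.60% − 7.20%) / (2.05 − 0.83) = 5.40% / 1.22 = 4.4262%
R_f (intercept) = 7.20% − 0.83 × 4.4262% = 3.5263%
E(R_Kestrel) = R_f + β × MRP = 3.5263% + 0.37 × 4.4262% = 5.16%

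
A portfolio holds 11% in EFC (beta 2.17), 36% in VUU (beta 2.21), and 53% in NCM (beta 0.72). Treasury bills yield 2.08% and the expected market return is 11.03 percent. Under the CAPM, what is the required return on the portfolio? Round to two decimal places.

14.75%

β_P = Σ w_i β_i = 0.11×2.17 + 0.36×2.21 + 0.53×0.72 = 1.4159
MRP = 11.03% − 2.08% = 8.95%
E(R_P) = R_f + β_P × MRP = 2.08% + 1.4159 × 8.95% = 14.75%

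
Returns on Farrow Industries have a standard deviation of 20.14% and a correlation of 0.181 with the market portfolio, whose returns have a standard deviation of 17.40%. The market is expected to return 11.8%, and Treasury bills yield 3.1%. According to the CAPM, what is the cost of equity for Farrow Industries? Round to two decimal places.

4.92%

β = ρ × σ_i / σ_m = 0.181 × 20.14% / 17.40% = 0.2095
MRP = 11.8% − 3.1% = 8.70%
E(R) = 3.1% + 0.2095 × 8.7% = 4.92%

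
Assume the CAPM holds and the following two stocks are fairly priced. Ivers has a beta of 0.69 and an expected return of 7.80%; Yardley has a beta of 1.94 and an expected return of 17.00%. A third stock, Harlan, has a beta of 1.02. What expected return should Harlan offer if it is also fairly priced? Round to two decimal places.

MRP (SML slope) = (17.00% − 7.80%) / (1.94 − 0.69) = 9.20% / 1.25 = 7.3600%
R_f (intercept) = 7.80% − 0.69 × 7.3600% = 2.7216%
E(R_Harlan) = R_f + β × MRP = 2.7216% + 1.02 × 7.3600% = 10.23%

10.23%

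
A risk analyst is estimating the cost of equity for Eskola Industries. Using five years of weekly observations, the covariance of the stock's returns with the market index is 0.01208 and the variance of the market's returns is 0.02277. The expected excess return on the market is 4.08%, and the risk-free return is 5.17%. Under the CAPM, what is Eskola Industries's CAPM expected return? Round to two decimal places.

7.33%

β = Cov(R_i, R_m) / Var(R_m) = 0.01208 / 0.02277 = 0.5305
E(R) = R_f + β × MRP = 5.17% + 0.5305 × 4.08% = 7.33%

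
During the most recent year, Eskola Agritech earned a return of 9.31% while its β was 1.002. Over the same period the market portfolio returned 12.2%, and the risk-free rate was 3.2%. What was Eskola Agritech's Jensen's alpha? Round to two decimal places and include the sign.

Market excess return = 12.2% − 3.2% = 9.00%
CAPM benchmark = R_f + β(R_m − R_f) = 3.2% + 1.002 × 9.0% = 12.2180%
α = actual − benchmark = 9.31% − 12.2180% = -2.91%

-2.91%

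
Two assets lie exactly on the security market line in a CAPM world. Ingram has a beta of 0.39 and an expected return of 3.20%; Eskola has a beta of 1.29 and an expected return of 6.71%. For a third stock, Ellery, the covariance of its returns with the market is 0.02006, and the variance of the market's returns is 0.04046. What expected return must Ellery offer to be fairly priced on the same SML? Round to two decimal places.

3.61%

MRP = (6.71% − 3.20%) / (1.29 − 0.39) = 3.9000%
R_f = 3.20% − 0.39 × 3.9000% = 1.6790%
β_Ellery = Cov / Var(R_m) = 0.02006 / 0.04046 = 0.4958
E(R_Ellery) = R_f + β × MRP = 1.6790% + 0.4958 × 3.9000% = 3.61%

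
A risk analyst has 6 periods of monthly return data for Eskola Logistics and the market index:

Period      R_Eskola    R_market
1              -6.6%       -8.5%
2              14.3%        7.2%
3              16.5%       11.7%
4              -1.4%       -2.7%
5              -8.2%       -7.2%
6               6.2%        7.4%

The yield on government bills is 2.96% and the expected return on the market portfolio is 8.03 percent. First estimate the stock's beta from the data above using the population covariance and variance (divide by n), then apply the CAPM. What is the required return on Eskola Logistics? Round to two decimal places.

8.99%

Mean R_i = (-6.6 + 14.3 + 16.5 − 1.4 − 8.2 + 6.2) / 6 = 3.4667%
Mean R_m = (-8.5 + 7.2 + 11.7 − 2.7 − 7.2 + 7.4) / 6 = 1.3167%
Σ(R_i − R̄_i)(R_m − R̄_m) = 433.4233  ⇒  Cov = 433.4233 / 6 = 72.2372
Σ(R_m − R̄_m)² = 364.4683  ⇒  Var(R_m) = 364.4683 / 6 = 60.7447
β = Cov / Var(R_m) = 72.2372 / 60.7447 = 1.1892
MRP = 8.03% − 2.96% = 5.07%
E(R) = R_f + β × MRP = 2.96% + 1.1892 × 5.07% = 8.99%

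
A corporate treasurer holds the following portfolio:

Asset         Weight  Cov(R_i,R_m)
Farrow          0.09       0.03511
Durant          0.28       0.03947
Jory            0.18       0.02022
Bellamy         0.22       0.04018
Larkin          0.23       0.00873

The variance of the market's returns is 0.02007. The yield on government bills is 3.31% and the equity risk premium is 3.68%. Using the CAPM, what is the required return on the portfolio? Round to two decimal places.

β_Farrow = 0.03511 / 0.02007 = 1.7494
β_Durant = 0.03947 / 0.02007 = 1.9666
β_Jory = 0.02022 / 0.02007 = 1.0075
β_Bellamy = 0.04018 / 0.02007 = 2.0020
β_Larkin = 0.00873 / 0.02007 = 0.4350
β_P = Σ w_i β_i = 0.09×1.7494 + 0.28×1.9666 + 0.18×1.0075 + 0.22×2.0020 + 0.23×0.4350 = 1.4299
E(R_P) = R_f + β_P × MRP = 3.31% + 1.4299 × 3.68% = 8.57%

8.57%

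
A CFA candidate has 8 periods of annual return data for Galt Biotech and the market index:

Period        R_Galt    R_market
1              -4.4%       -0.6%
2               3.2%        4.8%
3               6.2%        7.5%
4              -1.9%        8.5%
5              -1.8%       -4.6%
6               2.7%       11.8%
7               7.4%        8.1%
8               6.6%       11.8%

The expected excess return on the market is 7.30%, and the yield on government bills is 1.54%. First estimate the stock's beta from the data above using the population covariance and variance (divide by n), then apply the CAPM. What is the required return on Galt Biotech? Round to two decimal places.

Mean R_i = (-4.4 + 3.2 + 6.2 − 1.9 − 1.8 + 2.7 + 7.4 + 6.6) / 8 = 2.2500%
Mean R_m = (-0.6 + 4.8 + 7.5 + 8.5 − 4.6 + 11.8 + 8.1 + 11.8) / 8 = 5.9125%
Σ(R_i − R̄_i)(R_m − R̄_m) = 119.8850  ⇒  Cov = 119.8850 / 8 = 14.9856
Σ(R_m − R̄_m)² = 237.4888  ⇒  Var(R_m) = 237.4888 / 8 = 29.6861
β = Cov / Var(R_m) = 14.9856 / 29.6861 = 0.5048
E(R) = R_f + β × MRP = 1.54% + 0.5048 × 7.30% = 5.23%

5.23%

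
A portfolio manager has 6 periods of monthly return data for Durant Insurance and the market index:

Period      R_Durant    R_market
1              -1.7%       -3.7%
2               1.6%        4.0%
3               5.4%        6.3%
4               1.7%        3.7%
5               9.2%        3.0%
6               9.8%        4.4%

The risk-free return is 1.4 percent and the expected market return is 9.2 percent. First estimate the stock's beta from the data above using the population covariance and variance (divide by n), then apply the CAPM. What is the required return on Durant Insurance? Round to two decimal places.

Mean R_i = (-1.7 + 1.6 + 5.4 + 1.7 + 9.2 + 9.8) / 6 = 4.3333%
Mean R_m = (-3.7 + 4.0 + 6.3 + 3.7 + 3.0 + 4.4) / 6 = 2.9500%
Σ(R_i − R̄_i)(R_m − R̄_m) = 47.0200  ⇒  Cov = 47.0200 / 6 = 7.8367
Σ(R_m − R̄_m)² = 59.2150  ⇒  Var(R_m) = 59.2150 / 6 = 9.8692
β = Cov / Var(R_m) = 7.8367 / 9.8692 = 0.7941
MRP = 9.2% − 1.4% = 7.80%
E(R) = R_f + β × MRP = 1.4% + 0.7941 × 7.8% = 7.59%

7.59%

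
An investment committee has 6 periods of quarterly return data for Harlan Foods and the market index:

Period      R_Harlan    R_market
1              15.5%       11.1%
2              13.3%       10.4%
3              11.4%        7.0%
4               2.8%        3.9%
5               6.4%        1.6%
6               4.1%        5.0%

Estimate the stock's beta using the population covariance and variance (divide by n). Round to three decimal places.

1.207

Mean R_i = (15.5 + 13.3 + 11.4 + 2.8 + 6.4 + 4.1) / 6 = 8.9167%
Mean R_m = (11.1 + 10.4 + 7.0 + 3.9 + 1.6 + 5.0) / 6 = 6.5000%
Σ(R_i − R̄_i)(R_m − R̄_m) = 84.0800  ⇒  Cov = 84.0800 / 6 = 14.0133
Σ(R_m − R̄_m)² = 69.6400  ⇒  Var(R_m) = 69.6400 / 6 = 11.6067
β = Cov / Var(R_m) = 14.0133 / 11.6067 = 1.2073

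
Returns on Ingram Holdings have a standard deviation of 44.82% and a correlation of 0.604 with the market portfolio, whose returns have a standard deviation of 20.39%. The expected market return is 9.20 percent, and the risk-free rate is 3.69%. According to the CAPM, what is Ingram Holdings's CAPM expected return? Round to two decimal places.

11.01%

β = ρ × σ_i / σ_m = 0.604 × 44.82% / 20.39% = 1.3277
MRP = 9.20% − 3.69% = 5.51%
E(R) = 3.69% + 1.3277 × 5.51% = 11.01%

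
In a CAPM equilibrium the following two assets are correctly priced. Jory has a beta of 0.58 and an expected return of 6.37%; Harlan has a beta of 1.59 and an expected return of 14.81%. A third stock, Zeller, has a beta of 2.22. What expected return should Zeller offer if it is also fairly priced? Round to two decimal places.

20.07%

MRP (SML slope) = (14.81% − 6.37%) / (1.59 − 0.58) = 8.44% / 1.01 = 8.3564%
R_f (intercept) = 6.37% − 0.58 × 8.3564% = 1.5233%
E(R_Zeller) = R_f + β × MRP = 1.5233% + 2.22 × 8.3564% = 20.07%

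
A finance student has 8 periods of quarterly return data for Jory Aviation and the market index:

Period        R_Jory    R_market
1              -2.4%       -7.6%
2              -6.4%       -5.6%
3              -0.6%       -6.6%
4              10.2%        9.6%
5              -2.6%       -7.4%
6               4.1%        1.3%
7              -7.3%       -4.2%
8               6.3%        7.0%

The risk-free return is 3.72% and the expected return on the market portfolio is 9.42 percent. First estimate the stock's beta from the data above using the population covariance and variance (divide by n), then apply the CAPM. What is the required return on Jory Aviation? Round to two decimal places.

8.23%

Mean R_i = (-2.4 − 6.4 − 0.6 + 10.2 − 2.6 + 4.1 − 7.3 + 6.3) / 8 = 0.1625%
Mean R_m = (-7.6 − 5.6 − 6.6 + 9.6 − 7.4 + 1.3 − 4.2 + 7.0) / 8 = -1.6875%
Σ(R_i − R̄_i)(R_m − R̄_m) = 257.4838  ⇒  Cov = 257.4838 / 8 = 32.1855
Σ(R_m − R̄_m)² = 325.1488  ⇒  Var(R_m) = 325.1488 / 8 = 40.6436
β = Cov / Var(R_m) = 32.1855 / 40.6436 = 0.7919
MRP = 9.42% − 3.72% = 5.70%
E(R) = R_f + β × MRP = 3.72% + 0.7919 × 5.70% = 8.23%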